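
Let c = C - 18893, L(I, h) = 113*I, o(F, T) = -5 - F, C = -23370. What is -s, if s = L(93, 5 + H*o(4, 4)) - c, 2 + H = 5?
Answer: -52772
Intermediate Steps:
H = 3 (H = -2 + 5 = 3)
c = -42263 (c = -23370 - 18893 = -42263)
s = 52772 (s = 113*93 - 1*(-42263) = 10509 + 42263 = 52772)
-s = -1*52772 = -52772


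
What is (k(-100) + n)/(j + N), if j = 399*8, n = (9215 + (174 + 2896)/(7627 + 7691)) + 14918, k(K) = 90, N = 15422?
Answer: 2262506/1738593 ≈ 1.3013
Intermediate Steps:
n = 184836182/7659 (n = (9215 + 3070/15318) + 14918 = (9215 + 3070*(1/15318)) + 14918 = (9215 + 1535/7659) + 14918 = 70579220/7659 + 14918 = 184836182/7659 ≈ 24133.)
j = 3192
(k(-100) + n)/(j + N) = (90 + 184836182/7659)/(3192 + 15422) = (185525492/7659)/18614 = (185525492/7659)*(1/18614) = 2262506/1738593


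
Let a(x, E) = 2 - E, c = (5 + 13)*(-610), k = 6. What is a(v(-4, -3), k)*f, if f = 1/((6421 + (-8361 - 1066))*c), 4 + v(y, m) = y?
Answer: -1/8251470 ≈ -1.2119e-7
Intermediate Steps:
v(y, m) = -4 + y
c = -10980 (c = 18*(-610) = -10980)
f = 1/33005880 (f = 1/((6421 + (-8361 - 1066))*(-10980)) = -1/10980/(6421 - 9427) = -1/10980/(-3006) = -1/3006*(-1/10980) = 1/33005880 ≈ 3.0298e-8)
a(v(-4, -3), k)*f = (2 - 1*6)*(1/33005880) = (2 - 6)*(1/33005880) = -4*1/33005880 = -1/8251470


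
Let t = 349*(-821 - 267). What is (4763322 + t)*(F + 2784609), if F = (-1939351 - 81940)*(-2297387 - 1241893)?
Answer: 31359984709008091290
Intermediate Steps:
t = -379712 (t = 349*(-1088) = -379712)
F = 7153914810480 (F = -2021291*(-3539280) = 7153914810480)
(4763322 + t)*(F + 2784609) = (4763322 - 379712)*(7153914810480 + 2784609) = 4383610*7153917595089 = 31359984709008091290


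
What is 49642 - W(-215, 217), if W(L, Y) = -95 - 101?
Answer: 49838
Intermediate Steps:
W(L, Y) = -196
49642 - W(-215, 217) = 49642 - 1*(-196) = 49642 + 196 = 49838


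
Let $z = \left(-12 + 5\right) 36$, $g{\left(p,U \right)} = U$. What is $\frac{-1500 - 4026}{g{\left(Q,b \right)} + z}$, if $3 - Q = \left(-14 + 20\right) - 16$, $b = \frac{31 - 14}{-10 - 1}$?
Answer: $\frac{60786}{2789} \approx 21.795$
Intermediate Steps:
$b = - \frac{17}{11}$ ($b = \frac{17}{-11} = 17 \left(- \frac{1}{11}\right) = - \frac{17}{11} \approx -1.5455$)
$Q = 13$ ($Q = 3 - \left(\left(-14 + 20\right) - 16\right) = 3 - \left(6 - 16\right) = 3 - -10 = 3 + 10 = 13$)
$z = -252$ ($z = \left(-7\right) 36 = -252$)
$\frac{-1500 - 4026}{g{\left(Q,b \right)} + z} = \frac{-1500 - 4026}{- \frac{17}{11} - 252} = - \frac{5526}{- \frac{2789}{11}} = \left(-5526\right) \left(- \frac{11}{2789}\right) = \frac{60786}{2789}$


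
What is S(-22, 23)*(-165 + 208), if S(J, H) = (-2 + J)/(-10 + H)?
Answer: -1032/13 ≈ -79.385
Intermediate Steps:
S(J, H) = (-2 + J)/(-10 + H)
S(-22, 23)*(-165 + 208) = ((-2 - 22)/(-10 + 23))*(-165 + 208) = (-24/13)*43 = ((1/13)*(-24))*43 = -24/13*43 = -1032/13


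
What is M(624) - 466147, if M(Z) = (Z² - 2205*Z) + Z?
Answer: -1452067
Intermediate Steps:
M(Z) = Z² - 2204*Z
M(624) - 466147 = 624*(-2204 + 624) - 466147 = 624*(-1580) - 466147 = -985920 - 466147 = -1452067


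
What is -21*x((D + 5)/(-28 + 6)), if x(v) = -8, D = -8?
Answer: 168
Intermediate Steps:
-21*x((D + 5)/(-28 + 6)) = -21*(-8) = 168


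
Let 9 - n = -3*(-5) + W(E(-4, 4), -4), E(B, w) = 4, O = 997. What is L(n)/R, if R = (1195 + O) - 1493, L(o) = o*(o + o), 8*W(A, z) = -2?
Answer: 529/5592 ≈ 0.094599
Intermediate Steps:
W(A, z) = -¼ (W(A, z) = (⅛)*(-2) = -¼)
n = -23/4 (n = 9 - (-3*(-5) - ¼) = 9 - (15 - ¼) = 9 - 1*59/4 = 9 - 59/4 = -23/4 ≈ -5.7500)
L(o) = 2*o² (L(o) = o*(2*o) = 2*o²)
R = 699 (R = (1195 + 997) - 1493 = 2192 - 1493 = 699)
L(n)/R = (2*(-23/4)²)/699 = (2*(529/16))*(1/699) = (529/8)*(1/699) = 529/5592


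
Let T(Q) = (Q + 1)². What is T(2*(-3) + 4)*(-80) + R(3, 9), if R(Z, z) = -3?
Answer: -83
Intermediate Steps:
T(Q) = (1 + Q)²
T(2*(-3) + 4)*(-80) + R(3, 9) = (1 + (2*(-3) + 4))²*(-80) - 3 = (1 + (-6 + 4))²*(-80) - 3 = (1 - 2)²*(-80) - 3 = (-1)²*(-80) - 3 = 1*(-80) - 3 = -80 - 3 = -83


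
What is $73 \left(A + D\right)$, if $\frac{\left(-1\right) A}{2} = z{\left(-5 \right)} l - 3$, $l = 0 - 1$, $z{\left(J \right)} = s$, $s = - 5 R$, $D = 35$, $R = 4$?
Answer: $73$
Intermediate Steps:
$s = -20$ ($s = \left(-5\right) 4 = -20$)
$z{\left(J \right)} = -20$
$l = -1$
$A = -34$ ($A = - 2 \left(\left(-20\right) \left(-1\right) - 3\right) = - 2 \left(20 - 3\right) = \left(-2\right) 17 = -34$)
$73 \left(A + D\right) = 73 \left(-34 + 35\right) = 73 \cdot 1 = 73$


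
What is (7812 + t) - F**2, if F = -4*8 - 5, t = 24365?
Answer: 30808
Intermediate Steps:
F = -37 (F = -32 - 5 = -37)
(7812 + t) - F**2 = (7812 + 24365) - 1*(-37)**2 = 32177 - 1*1369 = 32177 - 1369 = 30808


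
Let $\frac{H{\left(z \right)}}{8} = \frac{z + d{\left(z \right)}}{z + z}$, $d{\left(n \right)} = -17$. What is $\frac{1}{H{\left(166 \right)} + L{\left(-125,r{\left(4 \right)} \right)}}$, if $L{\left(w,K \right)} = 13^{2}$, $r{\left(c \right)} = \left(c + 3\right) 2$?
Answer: $\frac{83}{14325} \approx 0.0057941$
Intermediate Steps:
$r{\left(c \right)} = 6 + 2 c$ ($r{\left(c \right)} = \left(3 + c\right) 2 = 6 + 2 c$)
$L{\left(w,K \right)} = 169$
$H{\left(z \right)} = \frac{4 \left(-17 + z\right)}{z}$ ($H{\left(z \right)} = 8 \frac{z - 17}{z + z} = 8 \frac{-17 + z}{2 z} = \frac{4 \left(-17 + z\right)}{z}$)
$\frac{1}{H{\left(166 \right)} + L{\left(-125,r{\left(4 \right)} \right)}} = \frac{1}{\left(4 - \frac{68}{166}\right) + 169} = \frac{1}{\left(4 - \frac{34}{83}\right) + 169} = \frac{1}{\frac{298}{83} + 169} = \frac{1}{\frac{14325}{83}} = \frac{83}{14325}$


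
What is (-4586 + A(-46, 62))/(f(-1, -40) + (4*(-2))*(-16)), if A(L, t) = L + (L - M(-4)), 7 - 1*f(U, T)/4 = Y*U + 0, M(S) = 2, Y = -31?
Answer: -585/4 ≈ -146.25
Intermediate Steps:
f(U, T) = 28 + 124*U (f(U, T) = 28 - 4*(-31*U + 0) = 28 - (-124)*U = 28 + 124*U)
A(L, t) = -2 + 2*L (A(L, t) = L + (L - 1*2) = L + (L - 2) = L + (-2 + L) = -2 + 2*L)
(-4586 + A(-46, 62))/(f(-1, -40) + (4*(-2))*(-16)) = (-4586 + (-2 + 2*(-46)))/((28 + 124*(-1)) + (4*(-2))*(-16)) = (-4586 + (-2 - 92))/((28 - 124) - 8*(-16)) = (-4586 - 94)/(-96 + 128) = -4680/32 = -4680*1/32 = -585/4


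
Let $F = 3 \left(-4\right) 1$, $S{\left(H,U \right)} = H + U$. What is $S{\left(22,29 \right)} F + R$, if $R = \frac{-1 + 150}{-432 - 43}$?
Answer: $- \frac{290849}{475} \approx -612.31$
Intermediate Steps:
$R = - \frac{149}{475}$ ($R = \frac{149}{-475} = 149 \left(- \frac{1}{475}\right) = - \frac{149}{475} \approx -0.31368$)
$F = -12$ ($F = \left(-12\right) 1 = -12$)
$S{\left(22,29 \right)} F + R = \left(22 + 29\right) \left(-12\right) - \frac{149}{475} = 51 \left(-12\right) - \frac{149}{475} = -612 - \frac{149}{475} = - \frac{290849}{475}$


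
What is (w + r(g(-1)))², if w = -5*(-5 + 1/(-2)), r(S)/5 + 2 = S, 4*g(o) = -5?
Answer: 2025/16 ≈ 126.56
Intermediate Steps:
g(o) = -5/4 (g(o) = (¼)*(-5) = -5/4)
r(S) = -10 + 5*S
w = 55/2 (w = -5*(-5 + 1*(-½)) = -5*(-5 - ½) = -5*(-11/2) = 55/2 ≈ 27.500)
(w + r(g(-1)))² = (55/2 + (-10 + 5*(-5/4)))² = (55/2 + (-10 - 25/4))² = (55/2 - 65/4)² = (45/4)² = 2025/16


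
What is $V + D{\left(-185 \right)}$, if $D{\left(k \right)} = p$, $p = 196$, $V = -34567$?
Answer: $-34371$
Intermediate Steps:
$D{\left(k \right)} = 196$
$V + D{\left(-185 \right)} = -34567 + 196 = -34371$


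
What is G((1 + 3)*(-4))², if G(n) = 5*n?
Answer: 6400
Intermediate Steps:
G((1 + 3)*(-4))² = (5*((1 + 3)*(-4)))² = (5*(4*(-4)))² = (5*(-16))² = (-80)² = 6400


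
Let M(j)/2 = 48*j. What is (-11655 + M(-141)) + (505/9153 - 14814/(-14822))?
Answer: -1708706616827/67832883 ≈ -25190.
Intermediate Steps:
M(j) = 96*j (M(j) = 2*(48*j) = 96*j)
(-11655 + M(-141)) + (505/9153 - 14814/(-14822)) = (-11655 + 96*(-141)) + (505/9153 - 14814/(-14822)) = (-11655 - 13536) + (505*(1/9153) - 14814*(-1/14822)) = -25191 + (505/9153 + 7407/7411) = -25191 + 71538826/67832883 = -1708706616827/67832883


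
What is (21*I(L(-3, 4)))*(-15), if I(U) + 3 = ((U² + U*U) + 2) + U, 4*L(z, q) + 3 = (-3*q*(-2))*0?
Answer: 1575/8 ≈ 196.88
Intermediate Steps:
L(z, q) = -¾ (L(z, q) = -¾ + ((-3*q*(-2))*0)/4 = -¾ + ((6*q)*0)/4 = -¾ + (¼)*0 = -¾ + 0 = -¾)
I(U) = -1 + U + 2*U² (I(U) = -3 + (((U² + U*U) + 2) + U) = -3 + (((U² + U²) + 2) + U) = -3 + ((2*U² + 2) + U) = -3 + ((2 + 2*U²) + U) = -3 + (2 + U + 2*U²) = -1 + U + 2*U²)
(21*I(L(-3, 4)))*(-15) = (21*(-1 - ¾ + 2*(-¾)²))*(-15) = (21*(-1 - ¾ + 2*(9/16)))*(-15) = (21*(-1 - ¾ + 9/8))*(-15) = (21*(-5/8))*(-15) = -105/8*(-15) = 1575/8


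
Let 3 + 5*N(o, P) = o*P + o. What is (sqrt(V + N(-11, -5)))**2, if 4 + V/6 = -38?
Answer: -1219/5 ≈ -243.80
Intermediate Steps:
V = -252 (V = -24 + 6*(-38) = -24 - 228 = -252)
N(o, P) = -3/5 + o/5 + P*o/5 (N(o, P) = -3/5 + (o*P + o)/5 = -3/5 + (P*o + o)/5 = -3/5 + (o + P*o)/5 = -3/5 + (o/5 + P*o/5) = -3/5 + o/5 + P*o/5)
(sqrt(V + N(-11, -5)))**2 = (sqrt(-252 + (-3/5 + (1/5)*(-11) + (1/5)*(-5)*(-11))))**2 = (sqrt(-252 + (-3/5 - 11/5 + 11)))**2 = (sqrt(-252 + 41/5))**2 = (sqrt(-1219/5))**2 = (I*sqrt(6095)/5)**2 = -1219/5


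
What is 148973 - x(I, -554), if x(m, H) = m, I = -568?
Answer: 149541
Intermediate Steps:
148973 - x(I, -554) = 148973 - 1*(-568) = 148973 + 568 = 149541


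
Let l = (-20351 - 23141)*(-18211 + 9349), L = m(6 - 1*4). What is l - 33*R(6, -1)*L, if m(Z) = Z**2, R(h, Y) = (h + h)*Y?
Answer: 385427688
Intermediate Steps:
R(h, Y) = 2*Y*h (R(h, Y) = (2*h)*Y = 2*Y*h)
L = 4 (L = (6 - 1*4)**2 = (6 - 4)**2 = 2**2 = 4)
l = 385426104 (l = -43492*(-8862) = 385426104)
l - 33*R(6, -1)*L = 385426104 - 33*(2*(-1)*6)*4 = 385426104 - 33*(-12)*4 = 385426104 - (-396)*4 = 385426104 - 1*(-1584) = 385426104 + 1584 = 385427688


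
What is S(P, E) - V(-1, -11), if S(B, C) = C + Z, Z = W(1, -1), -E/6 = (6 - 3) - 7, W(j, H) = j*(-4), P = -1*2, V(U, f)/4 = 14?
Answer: -36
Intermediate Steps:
V(U, f) = 56 (V(U, f) = 4*14 = 56)
P = -2
W(j, H) = -4*j
E = 24 (E = -6*((6 - 3) - 7) = -6*(3 - 7) = -6*(-4) = 24)
Z = -4 (Z = -4*1 = -4)
S(B, C) = -4 + C (S(B, C) = C - 4 = -4 + C)
S(P, E) - V(-1, -11) = (-4 + 24) - 1*56 = 20 - 56 = -36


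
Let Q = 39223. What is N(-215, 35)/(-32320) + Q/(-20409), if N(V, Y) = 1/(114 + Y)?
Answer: -188885437049/98283213120 ≈ -1.9218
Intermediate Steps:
N(-215, 35)/(-32320) + Q/(-20409) = 1/((114 + 35)*(-32320)) + 39223/(-20409) = -1/32320/149 + 39223*(-1/20409) = (1/149)*(-1/32320) - 39223/20409 = -1/4815680 - 39223/20409 = -188885437049/98283213120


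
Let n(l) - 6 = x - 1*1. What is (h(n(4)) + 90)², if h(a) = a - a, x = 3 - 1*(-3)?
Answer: 8100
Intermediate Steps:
x = 6 (x = 3 + 3 = 6)
n(l) = 11 (n(l) = 6 + (6 - 1*1) = 6 + (6 - 1) = 6 + 5 = 11)
h(a) = 0
(h(n(4)) + 90)² = (0 + 90)² = 90² = 8100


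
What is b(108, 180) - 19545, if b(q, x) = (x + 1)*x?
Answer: 13035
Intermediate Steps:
b(q, x) = x*(1 + x) (b(q, x) = (1 + x)*x = x*(1 + x))
b(108, 180) - 19545 = 180*(1 + 180) - 19545 = 180*181 - 19545 = 32580 - 19545 = 13035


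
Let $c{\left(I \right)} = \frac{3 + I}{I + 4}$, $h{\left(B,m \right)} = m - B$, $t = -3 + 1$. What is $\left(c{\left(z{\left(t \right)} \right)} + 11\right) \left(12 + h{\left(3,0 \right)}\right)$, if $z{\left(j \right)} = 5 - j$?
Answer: $\frac{1179}{11} \approx 107.18$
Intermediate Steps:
$t = -2$
$c{\left(I \right)} = \frac{3 + I}{4 + I}$
$\left(c{\left(z{\left(t \right)} \right)} + 11\right) \left(12 + h{\left(3,0 \right)}\right) = \left(\frac{3 + \left(5 - -2\right)}{4 + \left(5 - -2\right)} + 11\right) \left(12 + \left(0 - 3\right)\right) = \left(\frac{3 + \left(5 + 2\right)}{4 + \left(5 + 2\right)} + 11\right) \left(12 + \left(0 - 3\right)\right) = \left(\frac{3 + 7}{4 + 7} + 11\right) \left(12 - 3\right) = \left(\frac{1}{11} \cdot 10 + 11\right) 9 = \left(\frac{10}{11} + 11\right) 9 = \frac{131}{11} \cdot 9 = \frac{1179}{11}$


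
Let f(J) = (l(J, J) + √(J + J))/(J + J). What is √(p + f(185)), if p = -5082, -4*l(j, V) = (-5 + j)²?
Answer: √(-698722800 + 370*√370)/370 ≈ 71.441*I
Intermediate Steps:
l(j, V) = -(-5 + j)²/4
f(J) = (-(-5 + J)²/4 + √2*√J)/(2*J) (f(J) = (-(-5 + J)²/4 + √(J + J))/(J + J) = (-(-5 + J)²/4 + √(2*J))/((2*J)) = (-(-5 + J)²/4 + √2*√J)*(1/(2*J)) = (-(-5 + J)²/4 + √2*√J)/(2*J))
√(p + f(185)) = √(-5082 + (√2/(2*√185) - ⅛*(-5 + 185)²/185)) = √(-5082 + (√2*(√185/185)/2 - ⅛*1/185*180²)) = √(-5082 + (√370/370 - ⅛*1/185*32400)) = √(-5082 + (√370/370 - 810/37)) = √(-5082 + (-810/37 + √370/370)) = √(-188844/37 + √370/370)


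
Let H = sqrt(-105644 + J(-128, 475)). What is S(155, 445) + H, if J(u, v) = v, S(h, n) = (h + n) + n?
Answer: 1045 + I*sqrt(105169) ≈ 1045.0 + 324.3*I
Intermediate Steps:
S(h, n) = h + 2*n
H = I*sqrt(105169) (H = sqrt(-105644 + 475) = sqrt(-105169) = I*sqrt(105169) ≈ 324.3*I)
S(155, 445) + H = (155 + 2*445) + I*sqrt(105169) = (155 + 890) + I*sqrt(105169) = 1045 + I*sqrt(105169)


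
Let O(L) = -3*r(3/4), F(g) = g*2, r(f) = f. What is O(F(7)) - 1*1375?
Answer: -5509/4 ≈ -1377.3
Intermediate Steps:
F(g) = 2*g
O(L) = -9/4
O(F(7)) - 1*1375 = -9/4 - 1*1375 = -9/4 - 1375 = -5509/4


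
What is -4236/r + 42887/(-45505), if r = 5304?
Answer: -35019319/20113210 ≈ -1.7411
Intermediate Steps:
-4236/r + 42887/(-45505) = -4236/5304 + 42887/(-45505) = -4236*1/5304 + 42887*(-1/45505) = -353/442 - 42887/45505 = -35019319/20113210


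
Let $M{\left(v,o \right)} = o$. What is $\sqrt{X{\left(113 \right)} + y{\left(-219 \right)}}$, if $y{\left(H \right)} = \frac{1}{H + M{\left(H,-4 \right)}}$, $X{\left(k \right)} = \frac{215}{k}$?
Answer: $\frac{2 \sqrt{301329642}}{25199} \approx 1.3777$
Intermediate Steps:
$y{\left(H \right)} = \frac{1}{-4 + H}$ ($y{\left(H \right)} = \frac{1}{H - 4} = \frac{1}{-4 + H}$)
$\sqrt{X{\left(113 \right)} + y{\left(-219 \right)}} = \sqrt{\frac{215}{113} + \frac{1}{-4 - 219}} = \sqrt{215 \cdot \frac{1}{113} + \frac{1}{-223}} = \sqrt{\frac{215}{113} - \frac{1}{223}} = \sqrt{\frac{47832}{25199}} = \frac{2 \sqrt{301329642}}{25199}$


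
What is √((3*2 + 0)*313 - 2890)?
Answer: 2*I*√253 ≈ 31.812*I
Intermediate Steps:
√((3*2 + 0)*313 - 2890) = √((6 + 0)*313 - 2890) = √(6*313 - 2890) = √(1878 - 2890) = √(-1012) = 2*I*√253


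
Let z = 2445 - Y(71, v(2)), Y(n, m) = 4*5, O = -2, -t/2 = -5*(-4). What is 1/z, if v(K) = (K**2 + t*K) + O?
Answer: 1/2425 ≈ 0.00041237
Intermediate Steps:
t = -40 (t = -(-10)*(-4) = -2*20 = -40)
v(K) = -2 + K**2 - 40*K (v(K) = (K**2 - 40*K) - 2 = -2 + K**2 - 40*K)
Y(n, m) = 20
z = 2425 (z = 2445 - 1*20 = 2445 - 20 = 2425)
1/z = 1/2425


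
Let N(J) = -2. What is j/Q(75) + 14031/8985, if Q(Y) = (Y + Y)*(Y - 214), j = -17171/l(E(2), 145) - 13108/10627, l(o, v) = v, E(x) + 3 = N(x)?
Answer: 10054348558891/6414906190750 ≈ 1.5673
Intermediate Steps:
E(x) = -5 (E(x) = -3 - 2 = -5)
j = -184376877/1540915 (j = -17171/145 - 13108/10627 = -184376877/1540915 ≈ -119.65)
Q(Y) = 2*Y*(-214 + Y) (Q(Y) = (2*Y)*(-214 + Y) = 2*Y*(-214 + Y))
j/Q(75) + 14031/8985 = -184376877*1/(150*(-214 + 75))/1540915 + 14031/8985 = -184376877/(1540915*(2*75*(-139))) + 14031*(1/8985) = -184376877/1540915/(-20850) + 4677/2995 = -184376877/1540915*(-1/20850) + 4677/2995 = 61458959/10709359250 + 4677/2995 = 10054348558891/6414906190750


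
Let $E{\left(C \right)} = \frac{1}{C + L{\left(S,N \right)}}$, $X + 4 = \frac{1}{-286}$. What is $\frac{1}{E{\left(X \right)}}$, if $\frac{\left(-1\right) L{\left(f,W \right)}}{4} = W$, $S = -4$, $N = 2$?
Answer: $- \frac{3433}{286} \approx -12.003$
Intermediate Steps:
$L{\left(f,W \right)} = - 4 W$
$X = - \frac{1145}{286}$ ($X = -4 + \frac{1}{-286} = -4 - \frac{1}{286} = - \frac{1145}{286} \approx -4.0035$)
$E{\left(C \right)} = \frac{1}{-8 + C}$ ($E{\left(C \right)} = \frac{1}{C - 8} = \frac{1}{-8 + C}$)
$\frac{1}{E{\left(X \right)}} = \frac{1}{\frac{1}{-8 - \frac{1145}{286}}} = \frac{1}{\frac{1}{- \frac{3433}{286}}} = \frac{1}{- \frac{286}{3433}} = - \frac{3433}{286}$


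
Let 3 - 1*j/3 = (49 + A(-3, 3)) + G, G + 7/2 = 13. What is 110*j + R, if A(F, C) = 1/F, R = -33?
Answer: -18238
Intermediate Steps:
G = 19/2 (G = -7/2 + 13 = 19/2 ≈ 9.5000)
j = -331/2 (j = 9 - 3*((49 + 1/(-3)) + 19/2) = 9 - 3*((49 - ⅓) + 19/2) = 9 - 3*(146/3 + 19/2) = 9 - 3*349/6 = 9 - 349/2 = -331/2 ≈ -165.50)
110*j + R = 110*(-331/2) - 33 = -18205 - 33 = -18238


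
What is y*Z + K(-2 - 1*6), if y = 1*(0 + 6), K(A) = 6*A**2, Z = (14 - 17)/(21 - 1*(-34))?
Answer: 21102/55 ≈ 383.67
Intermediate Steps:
Z = -3/55 (Z = -3/(21 + 34) = -3/55 ≈ -0.054545)
y = 6 (y = 1*6 = 6)
y*Z + K(-2 - 1*6) = 6*(-3/55) + 6*(-2 - 1*6)**2 = -18/55 + 6*(-2 - 6)**2 = -18/55 + 6*(-8)**2 = -18/55 + 6*64 = -18/55 + 384 = 21102/55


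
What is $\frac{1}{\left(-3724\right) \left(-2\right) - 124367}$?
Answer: $- \frac{1}{116919} \approx -8.5529 \cdot 10^{-6}$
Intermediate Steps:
$\frac{1}{\left(-3724\right) \left(-2\right) - 124367} = \frac{1}{7448 - 124367} = \frac{1}{-116919} = - \frac{1}{116919}$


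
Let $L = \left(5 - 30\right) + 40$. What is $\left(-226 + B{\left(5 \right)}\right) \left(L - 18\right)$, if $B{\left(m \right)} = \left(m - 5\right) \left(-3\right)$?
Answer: $678$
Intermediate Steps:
$B{\left(m \right)} = 15 - 3 m$ ($B{\left(m \right)} = \left(-5 + m\right) \left(-3\right) = 15 - 3 m$)
$L = 15$ ($L = -25 + 40 = 15$)
$\left(-226 + B{\left(5 \right)}\right) \left(L - 18\right) = \left(-226 + \left(15 - 15\right)\right) \left(15 - 18\right) = \left(-226 + \left(15 - 15\right)\right) \left(-3\right) = \left(-226 + 0\right) \left(-3\right) = \left(-226\right) \left(-3\right) = 678$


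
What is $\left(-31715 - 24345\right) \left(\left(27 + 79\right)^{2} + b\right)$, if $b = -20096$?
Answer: $496691600$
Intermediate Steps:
$\left(-31715 - 24345\right) \left(\left(27 + 79\right)^{2} + b\right) = \left(-31715 - 24345\right) \left(\left(27 + 79\right)^{2} - 20096\right) = - 56060 \left(106^{2} - 20096\right) = - 56060 \left(11236 - 20096\right) = \left(-56060\right) \left(-8860\right) = 496691600$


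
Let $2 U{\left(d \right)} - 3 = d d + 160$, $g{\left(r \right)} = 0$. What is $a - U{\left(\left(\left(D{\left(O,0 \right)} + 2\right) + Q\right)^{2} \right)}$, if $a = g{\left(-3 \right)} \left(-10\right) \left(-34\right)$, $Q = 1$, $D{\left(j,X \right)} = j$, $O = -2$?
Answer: $-82$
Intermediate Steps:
$a = 0$ ($a = 0 \left(-10\right) \left(-34\right) = 0 \left(-34\right) = 0$)
$U{\left(d \right)} = \frac{163}{2} + \frac{d^{2}}{2}$ ($U{\left(d \right)} = \frac{3}{2} + \frac{d d + 160}{2} = \frac{3}{2} + \frac{d^{2} + 160}{2} = \frac{3}{2} + \frac{160 + d^{2}}{2} = \frac{3}{2} + \left(80 + \frac{d^{2}}{2}\right) = \frac{163}{2} + \frac{d^{2}}{2}$)
$a - U{\left(\left(\left(D{\left(O,0 \right)} + 2\right) + Q\right)^{2} \right)} = 0 - \left(\frac{163}{2} + \frac{\left(\left(\left(-2 + 2\right) + 1\right)^{2}\right)^{2}}{2}\right) = 0 - \left(\frac{163}{2} + \frac{\left(\left(0 + 1\right)^{2}\right)^{2}}{2}\right) = 0 - \left(\frac{163}{2} + \frac{\left(1^{2}\right)^{2}}{2}\right) = 0 - \left(\frac{163}{2} + \frac{1^{2}}{2}\right) = 0 - \left(\frac{163}{2} + \frac{1}{2} \cdot 1\right) = 0 - \left(\frac{163}{2} + \frac{1}{2}\right) = 0 - 82 = -82$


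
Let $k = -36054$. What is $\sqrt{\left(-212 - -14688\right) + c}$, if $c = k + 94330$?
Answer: $4 \sqrt{4547} \approx 269.73$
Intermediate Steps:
$c = 58276$ ($c = -36054 + 94330 = 58276$)
$\sqrt{\left(-212 - -14688\right) + c} = \sqrt{\left(-212 - -14688\right) + 58276} = \sqrt{\left(-212 + 14688\right) + 58276} = \sqrt{14476 + 58276} = \sqrt{72752} = 4 \sqrt{4547}$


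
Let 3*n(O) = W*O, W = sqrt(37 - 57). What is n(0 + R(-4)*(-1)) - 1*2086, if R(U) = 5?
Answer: -2086 - 10*I*sqrt(5)/3 ≈ -2086.0 - 7.4536*I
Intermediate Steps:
W = 2*I*sqrt(5) (W = sqrt(-20) = 2*I*sqrt(5) ≈ 4.4721*I)
n(O) = 2*I*O*sqrt(5)/3 (n(O) = ((2*I*sqrt(5))*O)/3 = (2*I*O*sqrt(5))/3 = 2*I*O*sqrt(5)/3)
n(0 + R(-4)*(-1)) - 1*2086 = 2*I*(0 + 5*(-1))*sqrt(5)/3 - 1*2086 = 2*I*(0 - 5)*sqrt(5)/3 - 2086 = (2/3)*I*(-5)*sqrt(5) - 2086 = -10*I*sqrt(5)/3 - 2086 = -2086 - 10*I*sqrt(5)/3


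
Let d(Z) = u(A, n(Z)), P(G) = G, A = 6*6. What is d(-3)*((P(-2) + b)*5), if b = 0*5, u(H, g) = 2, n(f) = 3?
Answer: -20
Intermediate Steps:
A = 36
b = 0
d(Z) = 2
d(-3)*((P(-2) + b)*5) = 2*((-2 + 0)*5) = 2*(-2*5) = 2*(-10) = -20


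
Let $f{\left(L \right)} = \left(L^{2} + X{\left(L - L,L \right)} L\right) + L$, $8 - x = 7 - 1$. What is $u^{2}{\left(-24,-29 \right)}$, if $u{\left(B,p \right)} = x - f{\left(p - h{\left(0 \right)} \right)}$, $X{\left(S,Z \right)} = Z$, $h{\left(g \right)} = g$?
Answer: $2725801$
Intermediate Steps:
$x = 2$ ($x = 8 - \left(7 - 1\right) = 8 - 6 = 2$)
$f{\left(L \right)} = L + 2 L^{2}$ ($f{\left(L \right)} = \left(L^{2} + L L\right) + L = \left(L^{2} + L^{2}\right) + L = 2 L^{2} + L = L + 2 L^{2}$)
$u{\left(B,p \right)} = 2 - p \left(1 + 2 p\right)$ ($u{\left(B,p \right)} = 2 - \left(p - 0\right) \left(1 + 2 \left(p - 0\right)\right) = 2 - \left(p + 0\right) \left(1 + 2 \left(p + 0\right)\right) = 2 - p \left(1 + 2 p\right)$)
$u^{2}{\left(-24,-29 \right)} = \left(2 - - 29 \left(1 + 2 \left(-29\right)\right)\right)^{2} = \left(2 - - 29 \left(1 - 58\right)\right)^{2} = \left(2 - \left(-29\right) \left(-57\right)\right)^{2} = \left(2 - 1653\right)^{2} = \left(-1651\right)^{2} = 2725801$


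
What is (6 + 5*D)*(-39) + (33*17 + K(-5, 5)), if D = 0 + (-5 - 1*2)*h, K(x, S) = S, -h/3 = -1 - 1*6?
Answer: 28997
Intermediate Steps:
h = 21 (h = -3*(-1 - 1*6) = -3*(-1 - 6) = -3*(-7) = 21)
D = -147 (D = 0 + (-5 - 1*2)*21 = 0 + (-5 - 2)*21 = 0 - 7*21 = 0 - 147 = -147)
(6 + 5*D)*(-39) + (33*17 + K(-5, 5)) = (6 + 5*(-147))*(-39) + (33*17 + 5) = (6 - 735)*(-39) + (561 + 5) = -729*(-39) + 566 = 28431 + 566 = 28997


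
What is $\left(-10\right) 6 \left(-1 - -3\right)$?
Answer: $-120$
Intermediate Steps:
$\left(-10\right) 6 \left(-1 - -3\right) = - 60 \left(-1 + 3\right) = \left(-60\right) 2 = -120$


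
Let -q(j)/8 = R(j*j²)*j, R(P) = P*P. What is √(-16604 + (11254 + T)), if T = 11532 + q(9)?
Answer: I*√38257570 ≈ 6185.3*I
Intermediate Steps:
R(P) = P²
q(j) = -8*j⁷ (q(j) = -8*(j*j²)²*j = -8*(j³)²*j = -8*j⁶*j = -8*j⁷)
T = -38252220 (T = 11532 - 8*9⁷ = 11532 - 8*4782969 = 11532 - 38263752 = -38252220)
√(-16604 + (11254 + T)) = √(-16604 + (11254 - 38252220)) = √(-16604 - 38240966) = √(-38257570) = I*√38257570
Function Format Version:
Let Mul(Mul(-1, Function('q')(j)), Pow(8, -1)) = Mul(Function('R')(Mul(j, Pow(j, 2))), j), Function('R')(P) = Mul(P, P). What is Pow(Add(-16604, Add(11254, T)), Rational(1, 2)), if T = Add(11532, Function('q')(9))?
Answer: Mul(I, Pow(38257570, Rational(1, 2))) ≈ Mul(6185.3, I)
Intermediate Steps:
Function('R')(P) = Pow(P, 2)
Function('q')(j) = Mul(-8, Pow(j, 7)) (Function('q')(j) = Mul(-8, Mul(Pow(Mul(j, Pow(j, 2)), 2), j)) = Mul(-8, Mul(Pow(Pow(j, 3), 2), j)) = Mul(-8, Mul(Pow(j, 6), j)) = Mul(-8, Pow(j, 7)))
T = -38252220 (T = Add(11532, Mul(-8, Pow(9, 7))) = Add(11532, Mul(-8, 4782969)) = Add(11532, -38263752) = -38252220)
Pow(Add(-16604, Add(11254, T)), Rational(1, 2)) = Pow(Add(-16604, Add(11254, -38252220)), Rational(1, 2)) = Pow(Add(-16604, -38240966), Rational(1, 2)) = Pow(-38257570, Rational(1, 2)) = Mul(I, Pow(38257570, Rational(1, 2)))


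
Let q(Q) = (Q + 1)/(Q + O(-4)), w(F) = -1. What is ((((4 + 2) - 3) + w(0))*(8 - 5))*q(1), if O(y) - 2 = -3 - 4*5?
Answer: -3/5 ≈ -0.60000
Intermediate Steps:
O(y) = -21 (O(y) = 2 + (-3 - 4*5) = 2 + (-3 - 20) = 2 - 23 = -21)
q(Q) = (1 + Q)/(-21 + Q) (q(Q) = (Q + 1)/(Q - 21) = (1 + Q)/(-21 + Q))
((((4 + 2) - 3) + w(0))*(8 - 5))*q(1) = ((((4 + 2) - 3) - 1)*(8 - 5))*((1 + 1)/(-21 + 1)) = (((6 - 3) - 1)*3)*(2/(-20)) = ((3 - 1)*3)*(-1/20*2) = (2*3)*(-1/10) = 6*(-1/10) = -3/5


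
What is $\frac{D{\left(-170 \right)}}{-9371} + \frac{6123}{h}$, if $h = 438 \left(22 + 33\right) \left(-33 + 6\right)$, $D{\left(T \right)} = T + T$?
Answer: $\frac{54589189}{2031726510} \approx 0.026868$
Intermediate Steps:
$D{\left(T \right)} = 2 T$
$h = -650430$ ($h = 438 \cdot 55 \left(-27\right) = 438 \left(-1485\right) = -650430$)
$\frac{D{\left(-170 \right)}}{-9371} + \frac{6123}{h} = \frac{2 \left(-170\right)}{-9371} + \frac{6123}{-650430} = \left(-340\right) \left(- \frac{1}{9371}\right) + 6123 \left(- \frac{1}{650430}\right) = \frac{340}{9371} - \frac{2041}{216810} = \frac{54589189}{2031726510}$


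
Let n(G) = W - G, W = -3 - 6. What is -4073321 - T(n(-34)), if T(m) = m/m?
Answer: -4073322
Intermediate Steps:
W = -9
n(G) = -9 - G
T(m) = 1
-4073321 - T(n(-34)) = -4073321 - 1*1 = -4073321 - 1 = -4073322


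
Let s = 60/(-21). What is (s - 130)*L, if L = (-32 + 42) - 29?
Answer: 17670/7 ≈ 2524.3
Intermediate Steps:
s = -20/7 (s = 60*(-1/21) = -20/7 ≈ -2.8571)
L = -19 (L = 10 - 29 = -19)
(s - 130)*L = (-20/7 - 130)*(-19) = -930/7*(-19) = 17670/7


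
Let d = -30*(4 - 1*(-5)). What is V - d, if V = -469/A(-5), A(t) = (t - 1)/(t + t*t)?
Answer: 5500/3 ≈ 1833.3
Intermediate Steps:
A(t) = (-1 + t)/(t + t²)
V = 4690/3 (V = -469*(-5*(1 - 5)/(-1 - 5)) = -469/((-⅕*(-6)/(-4))) = -469/((-⅕*(-¼)*(-6))) = -469/(-3/10) = -469*(-10/3) = 4690/3 ≈ 1563.3)
d = -270 (d = -30*(4 + 5) = -30*9 = -270)
V - d = 4690/3 - 1*(-270) = 4690/3 + 270 = 5500/3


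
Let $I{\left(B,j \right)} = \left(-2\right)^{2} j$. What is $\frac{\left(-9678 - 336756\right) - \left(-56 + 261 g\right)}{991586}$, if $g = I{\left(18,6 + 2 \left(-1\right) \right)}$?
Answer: $- \frac{175277}{495793} \approx -0.35353$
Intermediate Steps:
$I{\left(B,j \right)} = 4 j$
$g = 16$ ($g = 4 \left(6 + 2 \left(-1\right)\right) = 4 \left(6 - 2\right) = 4 \cdot 4 = 16$)
$\frac{\left(-9678 - 336756\right) - \left(-56 + 261 g\right)}{991586} = \frac{\left(-9678 - 336756\right) + \left(\left(\left(58 + 52\right) - 54\right) - 4176\right)}{991586} = \left(-346434 + \left(\left(110 - 54\right) - 4176\right)\right) \frac{1}{991586} = \left(-346434 + \left(56 - 4176\right)\right) \frac{1}{991586} = \left(-346434 - 4120\right) \frac{1}{991586} = \left(-350554\right) \frac{1}{991586} = - \frac{175277}{495793}$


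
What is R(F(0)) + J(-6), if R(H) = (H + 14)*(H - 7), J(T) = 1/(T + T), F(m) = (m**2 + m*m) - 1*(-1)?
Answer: -1081/12 ≈ -90.083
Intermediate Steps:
F(m) = 1 + 2*m**2 (F(m) = (m**2 + m**2) + 1 = 2*m**2 + 1 = 1 + 2*m**2)
J(T) = 1/(2*T)
R(H) = (-7 + H)*(14 + H) (R(H) = (14 + H)*(-7 + H) = (-7 + H)*(14 + H))
R(F(0)) + J(-6) = (-98 + (1 + 2*0**2)**2 + 7*(1 + 2*0**2)) + (1/2)/(-6) = (-98 + (1 + 2*0)**2 + 7*(1 + 2*0)) + (1/2)*(-1/6) = (-98 + (1 + 0)**2 + 7*(1 + 0)) - 1/12 = (-98 + 1**2 + 7*1) - 1/12 = (-98 + 1 + 7) - 1/12 = -90 - 1/12 = -1081/12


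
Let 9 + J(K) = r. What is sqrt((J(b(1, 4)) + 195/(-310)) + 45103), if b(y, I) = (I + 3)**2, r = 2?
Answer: 3*sqrt(19260734)/62 ≈ 212.36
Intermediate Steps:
b(y, I) = (3 + I)**2
J(K) = -7 (J(K) = -9 + 2 = -7)
sqrt((J(b(1, 4)) + 195/(-310)) + 45103) = sqrt((-7 + 195/(-310)) + 45103) = sqrt((-7 - 1/310*195) + 45103) = sqrt((-7 - 39/62) + 45103) = sqrt(-473/62 + 45103) = sqrt(2795913/62) = 3*sqrt(19260734)/62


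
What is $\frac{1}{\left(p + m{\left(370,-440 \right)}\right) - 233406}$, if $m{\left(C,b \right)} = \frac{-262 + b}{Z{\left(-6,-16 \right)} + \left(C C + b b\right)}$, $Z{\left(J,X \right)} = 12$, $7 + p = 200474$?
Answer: $- \frac{12712}{418720595} \approx -3.0359 \cdot 10^{-5}$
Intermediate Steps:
$p = 200467$ ($p = -7 + 200474 = 200467$)
$m{\left(C,b \right)} = \frac{-262 + b}{12 + C^{2} + b^{2}}$ ($m{\left(C,b \right)} = \frac{-262 + b}{12 + \left(C C + b b\right)} = \frac{-262 + b}{12 + \left(C^{2} + b^{2}\right)} = \frac{-262 + b}{12 + C^{2} + b^{2}}$)
$\frac{1}{\left(p + m{\left(370,-440 \right)}\right) - 233406} = \frac{1}{\left(200467 + \frac{-262 - 440}{12 + 370^{2} + \left(-440\right)^{2}}\right) - 233406} = \frac{1}{\left(200467 + \frac{1}{12 + 136900 + 193600} \left(-702\right)\right) - 233406} = \frac{1}{\left(200467 + \frac{1}{330512} \left(-702\right)\right) - 233406} = \frac{1}{\left(200467 - \frac{27}{12712}\right) - 233406} = \frac{1}{\frac{2548336477}{12712} - 233406} = \frac{1}{- \frac{418720595}{12712}} = - \frac{12712}{418720595}$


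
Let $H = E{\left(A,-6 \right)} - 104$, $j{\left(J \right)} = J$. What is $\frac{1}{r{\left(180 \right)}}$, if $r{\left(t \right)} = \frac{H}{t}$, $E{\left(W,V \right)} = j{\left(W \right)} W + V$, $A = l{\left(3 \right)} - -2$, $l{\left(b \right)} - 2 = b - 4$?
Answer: $- \frac{180}{101} \approx -1.7822$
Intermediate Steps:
$l{\left(b \right)} = -2 + b$ ($l{\left(b \right)} = 2 + \left(b - 4\right) = 2 + \left(-4 + b\right) = -2 + b$)
$A = 3$ ($A = \left(-2 + 3\right) - -2 = 1 + 2 = 3$)
$E{\left(W,V \right)} = V + W^{2}$ ($E{\left(W,V \right)} = W W + V = W^{2} + V = V + W^{2}$)
$H = -101$ ($H = \left(-6 + 3^{2}\right) - 104 = \left(-6 + 9\right) - 104 = 3 - 104 = -101$)
$r{\left(t \right)} = - \frac{101}{t}$
$\frac{1}{r{\left(180 \right)}} = \frac{1}{\left(-101\right) \frac{1}{180}} = \frac{1}{- \frac{101}{180}} = - \frac{180}{101}$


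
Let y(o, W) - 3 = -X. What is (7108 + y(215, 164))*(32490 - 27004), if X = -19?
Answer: 39115180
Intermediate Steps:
y(o, W) = 22 (y(o, W) = 3 - 1*(-19) = 3 + 19 = 22)
(7108 + y(215, 164))*(32490 - 27004) = (7108 + 22)*(32490 - 27004) = 7130*5486 = 39115180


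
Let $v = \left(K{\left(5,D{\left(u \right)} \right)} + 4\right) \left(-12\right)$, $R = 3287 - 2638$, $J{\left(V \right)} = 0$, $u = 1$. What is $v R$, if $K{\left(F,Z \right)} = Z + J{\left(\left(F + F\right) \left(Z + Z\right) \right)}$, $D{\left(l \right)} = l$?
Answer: $-38940$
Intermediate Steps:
$R = 649$ ($R = 3287 - 2638 = 649$)
$K{\left(F,Z \right)} = Z$ ($K{\left(F,Z \right)} = Z + 0 = Z$)
$v = -60$ ($v = \left(1 + 4\right) \left(-12\right) = 5 \left(-12\right) = -60$)
$v R = \left(-60\right) 649 = -38940$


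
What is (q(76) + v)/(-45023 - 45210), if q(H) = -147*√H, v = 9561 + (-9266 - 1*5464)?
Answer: 5169/90233 + 294*√19/90233 ≈ 0.071487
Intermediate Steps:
v = -5169 (v = 9561 + (-9266 - 5464) = 9561 - 14730 = -5169)
(q(76) + v)/(-45023 - 45210) = (-294*√19 - 5169)/(-45023 - 45210) = (-294*√19 - 5169)/(-90233) = (-294*√19 - 5169)*(-1/90233) = (-5169 - 294*√19)*(-1/90233) = 5169/90233 + 294*√19/90233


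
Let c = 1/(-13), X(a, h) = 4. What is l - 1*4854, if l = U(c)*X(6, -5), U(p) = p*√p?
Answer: -4854 - 4*I*√13/169 ≈ -4854.0 - 0.085338*I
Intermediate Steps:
c = -1/13 ≈ -0.076923
U(p) = p^(3/2)
l = -4*I*√13/169 (l = (-1/13)^(3/2)*4 = -I*√13/169*4 = -4*I*√13/169 ≈ -0.085338*I)
l - 1*4854 = -4*I*√13/169 - 1*4854 = -4*I*√13/169 - 4854 = -4854 - 4*I*√13/169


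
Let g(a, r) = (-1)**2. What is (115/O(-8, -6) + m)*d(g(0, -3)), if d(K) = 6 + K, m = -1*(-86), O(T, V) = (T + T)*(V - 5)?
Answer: 106757/176 ≈ 606.57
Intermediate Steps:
O(T, V) = 2*T*(-5 + V) (O(T, V) = (2*T)*(-5 + V) = 2*T*(-5 + V))
g(a, r) = 1
m = 86
(115/O(-8, -6) + m)*d(g(0, -3)) = (115/((2*(-8)*(-5 - 6))) + 86)*(6 + 1) = (115/((2*(-8)*(-11))) + 86)*7 = (115/176 + 86)*7 = (15251/176)*7 = 106757/176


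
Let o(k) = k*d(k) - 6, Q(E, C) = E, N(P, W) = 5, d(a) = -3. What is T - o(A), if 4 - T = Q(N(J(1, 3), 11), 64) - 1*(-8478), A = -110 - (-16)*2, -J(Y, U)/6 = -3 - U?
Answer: -8707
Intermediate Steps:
J(Y, U) = 18 + 6*U (J(Y, U) = -6*(-3 - U) = 18 + 6*U)
A = -78 (A = -110 - 1*(-32) = -110 + 32 = -78)
T = -8479 (T = 4 - (5 - 1*(-8478)) = 4 - (5 + 8478) = 4 - 1*8483 = 4 - 8483 = -8479)
o(k) = -6 - 3*k (o(k) = k*(-3) - 6 = -3*k - 6 = -6 - 3*k)
T - o(A) = -8479 - (-6 - 3*(-78)) = -8479 - (-6 + 234) = -8479 - 1*228 = -8479 - 228 = -8707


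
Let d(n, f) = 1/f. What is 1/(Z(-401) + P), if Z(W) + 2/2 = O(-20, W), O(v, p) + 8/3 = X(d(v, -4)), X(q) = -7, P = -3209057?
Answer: -3/9627203 ≈ -3.1162e-7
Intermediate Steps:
O(v, p) = -29/3 (O(v, p) = -8/3 - 7 = -29/3)
Z(W) = -32/3 (Z(W) = -1 - 29/3 = -32/3)
1/(Z(-401) + P) = 1/(-32/3 - 3209057) = 1/(-9627203/3) = -3/9627203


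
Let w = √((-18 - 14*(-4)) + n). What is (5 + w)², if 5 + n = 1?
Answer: (5 + √34)² ≈ 117.31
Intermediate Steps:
n = -4 (n = -5 + 1 = -4)
w = √34 (w = √((-18 - 14*(-4)) - 4) = √((-18 - 1*(-56)) - 4) = √((-18 + 56) - 4) = √(38 - 4) = √34 ≈ 5.8309)
(5 + w)² = (5 + √34)²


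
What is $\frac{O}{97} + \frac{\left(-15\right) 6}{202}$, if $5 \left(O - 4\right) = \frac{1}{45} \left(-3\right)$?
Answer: $- \frac{297176}{734775} \approx -0.40444$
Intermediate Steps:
$O = \frac{299}{75}$ ($O = 4 + \frac{\frac{1}{45} \left(-3\right)}{5} = 4 + \frac{1}{5} \left(- \frac{1}{15}\right) = 4 - \frac{1}{75} = \frac{299}{75} \approx 3.9867$)
$\frac{O}{97} + \frac{\left(-15\right) 6}{202} = \frac{299}{75 \cdot 97} + \frac{\left(-15\right) 6}{202} = \frac{299}{75} \cdot \frac{1}{97} - \frac{45}{101} = \frac{299}{7275} - \frac{45}{101} = - \frac{297176}{734775}$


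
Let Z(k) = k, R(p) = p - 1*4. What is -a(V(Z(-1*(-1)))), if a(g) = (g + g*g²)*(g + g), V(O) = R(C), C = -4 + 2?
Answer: -2664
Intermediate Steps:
C = -2
R(p) = -4 + p (R(p) = p - 4 = -4 + p)
V(O) = -6 (V(O) = -4 - 2 = -6)
a(g) = 2*g*(g + g³) (a(g) = (g + g³)*(2*g) = 2*g*(g + g³))
-a(V(Z(-1*(-1)))) = -2*(-6)²*(1 + (-6)²) = -2*36*(1 + 36) = -2*36*37 = -1*2664 = -2664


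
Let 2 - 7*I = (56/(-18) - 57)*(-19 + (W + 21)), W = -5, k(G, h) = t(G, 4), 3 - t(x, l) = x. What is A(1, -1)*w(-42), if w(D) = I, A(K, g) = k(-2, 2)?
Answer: -2675/21 ≈ -127.38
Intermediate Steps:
t(x, l) = 3 - x
k(G, h) = 3 - G
A(K, g) = 5 (A(K, g) = 3 - 1*(-2) = 3 + 2 = 5)
I = -535/21 (I = 2/7 - (56/(-18) - 57)*(-19 + (-5 + 21))/7 = 2/7 - (56*(-1/18) - 57)*(-19 + 16)/7 = 2/7 - (-28/9 - 57)*(-3)/7 = 2/7 - (-541)*(-3)/63 = 2/7 - 1/7*541/3 = 2/7 - 541/21 = -535/21 ≈ -25.476)
w(D) = -535/21
A(1, -1)*w(-42) = 5*(-535/21) = -2675/21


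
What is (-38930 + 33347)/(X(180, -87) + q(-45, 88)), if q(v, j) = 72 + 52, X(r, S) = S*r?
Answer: 5583/15536 ≈ 0.35936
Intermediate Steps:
q(v, j) = 124
(-38930 + 33347)/(X(180, -87) + q(-45, 88)) = (-38930 + 33347)/(-87*180 + 124) = -5583/(-15660 + 124) = -5583/(-15536) = -5583*(-1/15536) = 5583/15536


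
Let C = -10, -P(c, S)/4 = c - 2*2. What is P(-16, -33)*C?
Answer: -800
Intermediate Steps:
P(c, S) = 16 - 4*c (P(c, S) = -4*(c - 2*2) = -4*(c - 4) = -4*(-4 + c) = 16 - 4*c)
P(-16, -33)*C = (16 - 4*(-16))*(-10) = (16 + 64)*(-10) = 80*(-10) = -800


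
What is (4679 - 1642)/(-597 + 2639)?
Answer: 3037/2042 ≈ 1.4873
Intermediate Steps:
(4679 - 1642)/(-597 + 2639) = 3037/2042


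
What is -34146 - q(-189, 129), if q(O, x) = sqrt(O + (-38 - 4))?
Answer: -34146 - I*sqrt(231) ≈ -34146.0 - 15.199*I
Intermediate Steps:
q(O, x) = sqrt(-42 + O) (q(O, x) = sqrt(O - 42) = sqrt(-42 + O))
-34146 - q(-189, 129) = -34146 - sqrt(-42 - 189) = -34146 - sqrt(-231) = -34146 - I*sqrt(231)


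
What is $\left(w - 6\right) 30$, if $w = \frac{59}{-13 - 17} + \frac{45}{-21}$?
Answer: $- \frac{2123}{7} \approx -303.29$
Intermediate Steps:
$w = - \frac{863}{210}$ ($w = \frac{59}{-13 - 17} + 45 \left(- \frac{1}{21}\right) = \frac{59}{-30} - \frac{15}{7} = 59 \left(- \frac{1}{30}\right) - \frac{15}{7} = - \frac{59}{30} - \frac{15}{7} = - \frac{863}{210} \approx -4.1095$)
$\left(w - 6\right) 30 = \left(- \frac{863}{210} - 6\right) 30 = \left(- \frac{2123}{210}\right) 30 = - \frac{2123}{7}$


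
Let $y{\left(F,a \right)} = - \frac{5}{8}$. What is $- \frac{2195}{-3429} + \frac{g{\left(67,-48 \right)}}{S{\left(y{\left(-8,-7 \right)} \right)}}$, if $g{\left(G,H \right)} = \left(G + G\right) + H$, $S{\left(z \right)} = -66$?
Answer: $- \frac{25004}{37719} \approx -0.6629$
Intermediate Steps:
$y{\left(F,a \right)} = - \frac{5}{8}$ ($y{\left(F,a \right)} = \left(-5\right) \frac{1}{8} = - \frac{5}{8}$)
$g{\left(G,H \right)} = H + 2 G$ ($g{\left(G,H \right)} = 2 G + H = H + 2 G$)
$- \frac{2195}{-3429} + \frac{g{\left(67,-48 \right)}}{S{\left(y{\left(-8,-7 \right)} \right)}} = - \frac{2195}{-3429} + \frac{-48 + 2 \cdot 67}{-66} = \left(-2195\right) \left(- \frac{1}{3429}\right) + \left(-48 + 134\right) \left(- \frac{1}{66}\right) = \frac{2195}{3429} + 86 \left(- \frac{1}{66}\right) = \frac{2195}{3429} - \frac{43}{33} = - \frac{25004}{37719}$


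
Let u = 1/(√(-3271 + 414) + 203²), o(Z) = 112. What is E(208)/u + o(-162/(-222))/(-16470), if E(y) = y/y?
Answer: 339356059/8235 + I*√2857 ≈ 41209.0 + 53.451*I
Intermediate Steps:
E(y) = 1
u = 1/(41209 + I*√2857) (u = 1/(√(-2857) + 41209) = 1/(I*√2857 + 41209) = 1/(41209 + I*√2857) ≈ 2.4267e-5 - 3.148e-8*I)
E(208)/u + o(-162/(-222))/(-16470) = 1/(41209/1698184538 - I*√2857/1698184538) + 112/(-16470) = 1/(41209/1698184538 - I*√2857/1698184538) + 112*(-1/16470) = 1/(41209/1698184538 - I*√2857/1698184538) - 56/8235 = -56/8235 + 1/(41209/1698184538 - I*√2857/1698184538)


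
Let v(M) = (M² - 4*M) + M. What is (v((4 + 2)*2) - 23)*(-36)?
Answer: -3060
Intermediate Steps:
v(M) = M² - 3*M
(v((4 + 2)*2) - 23)*(-36) = (((4 + 2)*2)*(-3 + (4 + 2)*2) - 23)*(-36) = ((6*2)*(-3 + 6*2) - 23)*(-36) = (12*(-3 + 12) - 23)*(-36) = (12*9 - 23)*(-36) = (108 - 23)*(-36) = 85*(-36) = -3060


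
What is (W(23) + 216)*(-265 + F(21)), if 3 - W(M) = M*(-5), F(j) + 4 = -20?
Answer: -96526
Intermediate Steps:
F(j) = -24 (F(j) = -4 - 20 = -24)
W(M) = 3 + 5*M (W(M) = 3 - M*(-5) = 3 - (-5)*M = 3 + 5*M)
(W(23) + 216)*(-265 + F(21)) = ((3 + 5*23) + 216)*(-265 - 24) = ((3 + 115) + 216)*(-289) = (118 + 216)*(-289) = 334*(-289) = -96526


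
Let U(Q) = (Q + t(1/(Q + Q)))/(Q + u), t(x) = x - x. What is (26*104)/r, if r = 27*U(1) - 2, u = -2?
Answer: -2704/29 ≈ -93.241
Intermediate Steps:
t(x) = 0
U(Q) = Q/(-2 + Q) (U(Q) = (Q + 0)/(Q - 2) = Q/(-2 + Q))
r = -29 (r = 27*(1/(-2 + 1)) - 2 = 27*(1/(-1)) - 2 = 27*(1*(-1)) - 2 = 27*(-1) - 2 = -27 - 2 = -29)
(26*104)/r = (26*104)/(-29) = 2704*(-1/29) = -2704/29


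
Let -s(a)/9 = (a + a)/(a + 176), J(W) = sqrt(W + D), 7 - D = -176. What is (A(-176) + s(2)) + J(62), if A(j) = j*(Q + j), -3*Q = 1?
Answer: 8286202/267 + 7*sqrt(5) ≈ 31050.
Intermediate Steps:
D = 183 (D = 7 - 1*(-176) = 7 + 176 = 183)
Q = -1/3 (Q = -1/3*1 = -1/3 ≈ -0.33333)
A(j) = j*(-1/3 + j)
J(W) = sqrt(183 + W) (J(W) = sqrt(W + 183) = sqrt(183 + W))
s(a) = -18*a/(176 + a) (s(a) = -9*(a + a)/(a + 176) = -9*2*a/(176 + a) = -18*a/(176 + a))
(A(-176) + s(2)) + J(62) = (-176*(-1/3 - 176) - 18*2/(176 + 2)) + sqrt(183 + 62) = (-176*(-529/3) - 18*2/178) + sqrt(245) = (93104/3 - 18*2*1/178) + 7*sqrt(5) = (93104/3 - 18/89) + 7*sqrt(5) = 8286202/267 + 7*sqrt(5)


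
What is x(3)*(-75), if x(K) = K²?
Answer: -675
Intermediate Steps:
x(3)*(-75) = 3²*(-75) = 9*(-75) = -675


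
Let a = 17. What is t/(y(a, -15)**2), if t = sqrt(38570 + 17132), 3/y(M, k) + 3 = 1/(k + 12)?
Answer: 100*sqrt(55702)/81 ≈ 291.37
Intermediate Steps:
y(M, k) = 3/(-3 + 1/(12 + k)) (y(M, k) = 3/(-3 + 1/(k + 12)) = 3/(-3 + 1/(12 + k)))
t = sqrt(55702) ≈ 236.01
t/(y(a, -15)**2) = sqrt(55702)/((3*(-12 - 1*(-15))/(35 + 3*(-15)))**2) = sqrt(55702)/((3*(-12 + 15)/(35 - 45))**2) = sqrt(55702)/((3*3/(-10))**2) = sqrt(55702)/((3*(-1/10)*3)**2) = sqrt(55702)/((-9/10)**2) = sqrt(55702)/(81/100) = sqrt(55702)*(100/81) = 100*sqrt(55702)/81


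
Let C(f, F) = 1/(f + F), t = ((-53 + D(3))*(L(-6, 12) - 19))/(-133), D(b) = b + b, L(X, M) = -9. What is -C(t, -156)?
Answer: 19/3152 ≈ 0.0060279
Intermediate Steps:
D(b) = 2*b
t = -188/19 (t = ((-53 + 2*3)*(-9 - 19))/(-133) = ((-53 + 6)*(-28))*(-1/133) = -47*(-28)*(-1/133) = 1316*(-1/133) = -188/19 ≈ -9.8947)
C(f, F) = 1/(F + f)
-C(t, -156) = -1/(-156 - 188/19) = -1/(-3152/19) = -1*(-19/3152) = 19/3152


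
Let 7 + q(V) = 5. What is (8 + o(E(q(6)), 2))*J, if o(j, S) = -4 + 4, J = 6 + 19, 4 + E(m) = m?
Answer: 200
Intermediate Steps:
q(V) = -2 (q(V) = -7 + 5 = -2)
E(m) = -4 + m
J = 25
o(j, S) = 0
(8 + o(E(q(6)), 2))*J = (8 + 0)*25 = 8*25 = 200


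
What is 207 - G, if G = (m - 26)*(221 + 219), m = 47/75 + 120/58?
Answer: 4550501/435 ≈ 10461.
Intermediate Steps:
m = 5863/2175 (m = 47*(1/75) + 120*(1/58) = 47/75 + 60/29 = 5863/2175 ≈ 2.6956)
G = -4460456/435 (G = (5863/2175 - 26)*(221 + 219) = -50687/2175*440 = -4460456/435 ≈ -10254.)
207 - G = 207 - 1*(-4460456/435) = 207 + 4460456/435 = 4550501/435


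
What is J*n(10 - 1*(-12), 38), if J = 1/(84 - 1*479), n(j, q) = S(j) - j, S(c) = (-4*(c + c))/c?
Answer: 6/79 ≈ 0.075949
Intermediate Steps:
S(c) = -8 (S(c) = (-8*c)/c = -8)
n(j, q) = -8 - j
J = -1/395 (J = 1/(84 - 479) = 1/(-395) = -1/395 ≈ -0.0025316)
J*n(10 - 1*(-12), 38) = -(-8 - (10 - 1*(-12)))/395 = -(-8 - (10 + 12))/395 = -(-8 - 1*22)/395 = -(-8 - 22)/395 = -1/395*(-30) = 6/79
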